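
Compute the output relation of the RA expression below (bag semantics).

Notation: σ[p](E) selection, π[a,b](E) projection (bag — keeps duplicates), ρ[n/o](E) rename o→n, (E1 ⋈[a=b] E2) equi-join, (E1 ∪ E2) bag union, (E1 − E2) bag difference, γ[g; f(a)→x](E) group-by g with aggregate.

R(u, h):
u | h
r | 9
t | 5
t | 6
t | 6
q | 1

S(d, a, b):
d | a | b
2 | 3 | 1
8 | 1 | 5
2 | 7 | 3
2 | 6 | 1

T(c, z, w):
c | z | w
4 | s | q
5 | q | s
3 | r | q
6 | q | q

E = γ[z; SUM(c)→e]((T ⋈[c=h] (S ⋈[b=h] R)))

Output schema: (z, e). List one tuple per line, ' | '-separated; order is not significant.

Per-node cardinality:
  T → 4
  S → 4
  R → 5
  (S ⋈[b=h] R) → 3
  (T ⋈[c=h] (S ⋈[b=h] R)) → 1
  γ[z; SUM(c)→e]((T ⋈[c=h] (S ⋈[b=h] R))) → 1

== RESULT ==
z | e
q | 5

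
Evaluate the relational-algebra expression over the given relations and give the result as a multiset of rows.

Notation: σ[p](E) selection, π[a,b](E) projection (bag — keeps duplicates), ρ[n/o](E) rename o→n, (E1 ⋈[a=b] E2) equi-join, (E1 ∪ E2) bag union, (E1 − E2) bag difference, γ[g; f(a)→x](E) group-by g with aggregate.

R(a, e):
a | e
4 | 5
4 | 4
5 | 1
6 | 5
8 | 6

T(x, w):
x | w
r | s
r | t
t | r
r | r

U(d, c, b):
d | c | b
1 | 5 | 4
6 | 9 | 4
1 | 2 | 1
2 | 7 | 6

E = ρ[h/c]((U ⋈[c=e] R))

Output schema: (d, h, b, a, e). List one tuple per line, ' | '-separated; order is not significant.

Row counts bottom-up:
  U → 4
  R → 5
  (U ⋈[c=e] R) → 2
  ρ[h/c]((U ⋈[c=e] R)) → 2

== RESULT ==
d | h | b | a | e
1 | 5 | 4 | 4 | 5
1 | 5 | 4 | 6 | 5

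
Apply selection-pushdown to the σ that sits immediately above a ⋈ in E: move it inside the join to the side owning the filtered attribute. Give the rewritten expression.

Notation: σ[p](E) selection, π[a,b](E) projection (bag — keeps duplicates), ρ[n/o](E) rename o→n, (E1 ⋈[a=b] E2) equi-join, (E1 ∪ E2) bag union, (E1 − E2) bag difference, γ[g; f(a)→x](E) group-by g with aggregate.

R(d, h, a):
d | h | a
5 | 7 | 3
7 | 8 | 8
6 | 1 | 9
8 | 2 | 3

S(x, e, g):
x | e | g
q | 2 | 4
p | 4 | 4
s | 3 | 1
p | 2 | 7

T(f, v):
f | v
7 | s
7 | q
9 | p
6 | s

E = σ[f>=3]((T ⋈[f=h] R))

σ filters on f, owned by the left side.
E' = (σ[f>=3](T) ⋈[f=h] R)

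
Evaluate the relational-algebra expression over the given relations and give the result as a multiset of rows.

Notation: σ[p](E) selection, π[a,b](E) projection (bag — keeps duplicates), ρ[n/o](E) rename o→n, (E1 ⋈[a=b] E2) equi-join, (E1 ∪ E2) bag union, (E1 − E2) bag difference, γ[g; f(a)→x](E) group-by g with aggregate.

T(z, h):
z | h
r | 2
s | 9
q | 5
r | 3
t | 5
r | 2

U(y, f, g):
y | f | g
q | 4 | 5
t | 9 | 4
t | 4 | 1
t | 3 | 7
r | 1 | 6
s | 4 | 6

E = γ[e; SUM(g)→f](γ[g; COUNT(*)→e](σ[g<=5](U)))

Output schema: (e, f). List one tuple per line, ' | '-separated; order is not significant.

Stepwise |·|:
  U → 6
  σ[g<=5](U) → 3
  γ[g; COUNT(*)→e](σ[g<=5](U)) → 3
  γ[e; SUM(g)→f](γ[g; COUNT(*)→e](σ[g<=5](U))) → 1

== RESULT ==
e | f
1 | 10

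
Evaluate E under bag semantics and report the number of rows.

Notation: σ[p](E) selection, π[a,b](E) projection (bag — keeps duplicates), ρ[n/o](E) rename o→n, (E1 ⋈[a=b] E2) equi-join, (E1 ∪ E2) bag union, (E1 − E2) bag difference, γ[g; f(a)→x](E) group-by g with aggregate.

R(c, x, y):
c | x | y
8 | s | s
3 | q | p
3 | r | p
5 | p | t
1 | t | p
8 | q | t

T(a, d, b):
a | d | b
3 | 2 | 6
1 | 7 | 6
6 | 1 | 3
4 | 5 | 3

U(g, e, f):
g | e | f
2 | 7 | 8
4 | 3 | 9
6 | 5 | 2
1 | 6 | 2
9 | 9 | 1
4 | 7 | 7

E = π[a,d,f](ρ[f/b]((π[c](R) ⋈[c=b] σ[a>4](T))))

Stepwise |·|:
  R → 6
  π[c](R) → 6
  T → 4
  σ[a>4](T) → 1
  (π[c](R) ⋈[c=b] σ[a>4](T)) → 2
  ρ[f/b]((π[c](R) ⋈[c=b] σ[a>4](T))) → 2
  π[a,d,f](ρ[f/b]((π[c](R) ⋈[c=b] σ[a>4](T)))) → 2

|E| = 2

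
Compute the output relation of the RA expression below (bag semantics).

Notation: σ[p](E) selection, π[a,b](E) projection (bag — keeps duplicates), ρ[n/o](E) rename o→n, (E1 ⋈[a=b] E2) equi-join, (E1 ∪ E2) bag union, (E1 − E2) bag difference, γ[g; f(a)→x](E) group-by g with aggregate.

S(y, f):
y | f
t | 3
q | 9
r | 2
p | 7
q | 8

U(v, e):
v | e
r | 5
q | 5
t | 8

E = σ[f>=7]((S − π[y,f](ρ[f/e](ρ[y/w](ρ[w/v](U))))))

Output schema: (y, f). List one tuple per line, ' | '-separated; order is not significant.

Stepwise |·|:
  S → 5
  U → 3
  ρ[w/v](U) → 3
  ρ[y/w](ρ[w/v](U)) → 3
  ρ[f/e](ρ[y/w](ρ[w/v](U))) → 3
  π[y,f](ρ[f/e](ρ[y/w](ρ[w/v](U)))) → 3
  (S − π[y,f](ρ[f/e](ρ[y/w](ρ[w/v](U))))) → 5
  σ[f>=7]((S − π[y,f](ρ[f/e](ρ[y/w](ρ[w/v](U)))))) → 3

== RESULT ==
y | f
p | 7
q | 8
q | 9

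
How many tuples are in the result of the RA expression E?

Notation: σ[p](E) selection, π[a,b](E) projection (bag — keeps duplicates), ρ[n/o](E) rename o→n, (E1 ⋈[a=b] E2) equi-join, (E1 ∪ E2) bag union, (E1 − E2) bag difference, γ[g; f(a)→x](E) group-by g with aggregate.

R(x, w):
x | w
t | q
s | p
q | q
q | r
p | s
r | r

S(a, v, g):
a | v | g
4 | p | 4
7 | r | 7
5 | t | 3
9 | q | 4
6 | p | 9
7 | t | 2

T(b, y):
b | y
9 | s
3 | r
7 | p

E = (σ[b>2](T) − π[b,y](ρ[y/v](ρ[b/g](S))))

Per-node cardinality:
  T → 3
  σ[b>2](T) → 3
  S → 6
  ρ[b/g](S) → 6
  ρ[y/v](ρ[b/g](S)) → 6
  π[b,y](ρ[y/v](ρ[b/g](S))) → 6
  (σ[b>2](T) − π[b,y](ρ[y/v](ρ[b/g](S)))) → 3

|E| = 3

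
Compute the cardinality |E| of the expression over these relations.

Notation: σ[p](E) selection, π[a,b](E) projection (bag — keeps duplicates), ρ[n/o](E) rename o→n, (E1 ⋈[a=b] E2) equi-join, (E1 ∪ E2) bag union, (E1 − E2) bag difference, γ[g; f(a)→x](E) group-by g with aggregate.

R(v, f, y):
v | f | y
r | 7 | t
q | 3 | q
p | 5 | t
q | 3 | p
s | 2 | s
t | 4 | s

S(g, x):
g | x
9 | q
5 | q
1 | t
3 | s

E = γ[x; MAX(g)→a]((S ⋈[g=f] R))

Subexpression sizes:
  S → 4
  R → 6
  (S ⋈[g=f] R) → 3
  γ[x; MAX(g)→a]((S ⋈[g=f] R)) → 2

|E| = 2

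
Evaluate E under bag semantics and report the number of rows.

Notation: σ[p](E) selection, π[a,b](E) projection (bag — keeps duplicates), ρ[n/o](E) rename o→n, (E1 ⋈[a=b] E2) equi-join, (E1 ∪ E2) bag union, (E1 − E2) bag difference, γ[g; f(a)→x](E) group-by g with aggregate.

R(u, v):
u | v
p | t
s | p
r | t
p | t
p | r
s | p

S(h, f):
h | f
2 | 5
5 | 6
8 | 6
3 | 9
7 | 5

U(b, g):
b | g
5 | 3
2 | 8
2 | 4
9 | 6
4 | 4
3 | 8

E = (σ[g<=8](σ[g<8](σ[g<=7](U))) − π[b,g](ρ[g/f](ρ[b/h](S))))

Per-node cardinality:
  U → 6
  σ[g<=7](U) → 4
  σ[g<8](σ[g<=7](U)) → 4
  σ[g<=8](σ[g<8](σ[g<=7](U))) → 4
  S → 5
  ρ[b/h](S) → 5
  ρ[g/f](ρ[b/h](S)) → 5
  π[b,g](ρ[g/f](ρ[b/h](S))) → 5
  (σ[g<=8](σ[g<8](σ[g<=7](U))) − π[b,g](ρ[g/f](ρ[b/h](S)))) → 4

|E| = 4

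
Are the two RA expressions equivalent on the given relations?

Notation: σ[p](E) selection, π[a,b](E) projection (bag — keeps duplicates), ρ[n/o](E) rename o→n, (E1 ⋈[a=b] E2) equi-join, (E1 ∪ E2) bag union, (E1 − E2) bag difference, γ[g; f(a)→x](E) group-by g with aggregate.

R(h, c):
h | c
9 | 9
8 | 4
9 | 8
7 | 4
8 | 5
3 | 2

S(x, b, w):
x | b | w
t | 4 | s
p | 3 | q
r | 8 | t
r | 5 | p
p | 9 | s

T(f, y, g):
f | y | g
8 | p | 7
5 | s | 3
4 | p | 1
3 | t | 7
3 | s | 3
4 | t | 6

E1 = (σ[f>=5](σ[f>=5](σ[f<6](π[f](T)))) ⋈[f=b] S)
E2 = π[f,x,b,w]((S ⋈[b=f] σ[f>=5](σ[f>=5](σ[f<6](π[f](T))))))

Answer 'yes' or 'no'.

E1 stepwise |·|:
  T → 6
  π[f](T) → 6
  σ[f<6](π[f](T)) → 5
  σ[f>=5](σ[f<6](π[f](T))) → 1
  σ[f>=5](σ[f>=5](σ[f<6](π[f](T)))) → 1
  S → 5
  (σ[f>=5](σ[f>=5](σ[f<6](π[f](T)))) ⋈[f=b] S) → 1
E2 stepwise |·|:
  S → 5
  T → 6
  π[f](T) → 6
  σ[f<6](π[f](T)) → 5
  σ[f>=5](σ[f<6](π[f](T))) → 1
  σ[f>=5](σ[f>=5](σ[f<6](π[f](T)))) → 1
  (S ⋈[b=f] σ[f>=5](σ[f>=5](σ[f<6](π[f](T))))) → 1
  π[f,x,b,w]((S ⋈[b=f] σ[f>=5](σ[f>=5](σ[f<6](π[f](T)))))) → 1

E1 and E2 produce the same multiset:
f | x | b | w
5 | r | 5 | p

yes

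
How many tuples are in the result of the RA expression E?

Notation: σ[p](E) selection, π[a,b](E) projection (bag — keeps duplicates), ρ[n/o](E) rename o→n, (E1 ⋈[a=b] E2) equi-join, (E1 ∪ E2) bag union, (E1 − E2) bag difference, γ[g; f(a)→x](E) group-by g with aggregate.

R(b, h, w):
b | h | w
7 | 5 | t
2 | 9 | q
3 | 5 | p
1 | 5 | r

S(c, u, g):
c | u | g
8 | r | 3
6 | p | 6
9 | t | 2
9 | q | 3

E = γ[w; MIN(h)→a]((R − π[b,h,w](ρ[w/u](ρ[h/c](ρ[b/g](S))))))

Per-node cardinality:
  R → 4
  S → 4
  ρ[b/g](S) → 4
  ρ[h/c](ρ[b/g](S)) → 4
  ρ[w/u](ρ[h/c](ρ[b/g](S))) → 4
  π[b,h,w](ρ[w/u](ρ[h/c](ρ[b/g](S)))) → 4
  (R − π[b,h,w](ρ[w/u](ρ[h/c](ρ[b/g](S))))) → 4
  γ[w; MIN(h)→a]((R − π[b,h,w](ρ[w/u](ρ[h/c](ρ[b/g](S)))))) → 4

|E| = 4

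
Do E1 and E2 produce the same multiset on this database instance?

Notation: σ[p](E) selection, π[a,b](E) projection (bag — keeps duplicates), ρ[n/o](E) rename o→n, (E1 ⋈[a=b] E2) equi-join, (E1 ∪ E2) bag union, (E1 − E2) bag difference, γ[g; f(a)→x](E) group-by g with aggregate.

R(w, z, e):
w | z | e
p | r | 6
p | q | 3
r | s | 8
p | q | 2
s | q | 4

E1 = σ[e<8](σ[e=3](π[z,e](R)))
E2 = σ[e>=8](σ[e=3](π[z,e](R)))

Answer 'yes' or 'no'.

E1 subexpression sizes:
  R → 5
  π[z,e](R) → 5
  σ[e=3](π[z,e](R)) → 1
  σ[e<8](σ[e=3](π[z,e](R))) → 1
E2 subexpression sizes:
  R → 5
  π[z,e](R) → 5
  σ[e=3](π[z,e](R)) → 1
  σ[e>=8](σ[e=3](π[z,e](R))) → 0

E1 result:
z | e
q | 3
E2 result:
z | e
(0 rows)
Witness: ('q', 3) appears 1× in E1 but 0× in E2.

no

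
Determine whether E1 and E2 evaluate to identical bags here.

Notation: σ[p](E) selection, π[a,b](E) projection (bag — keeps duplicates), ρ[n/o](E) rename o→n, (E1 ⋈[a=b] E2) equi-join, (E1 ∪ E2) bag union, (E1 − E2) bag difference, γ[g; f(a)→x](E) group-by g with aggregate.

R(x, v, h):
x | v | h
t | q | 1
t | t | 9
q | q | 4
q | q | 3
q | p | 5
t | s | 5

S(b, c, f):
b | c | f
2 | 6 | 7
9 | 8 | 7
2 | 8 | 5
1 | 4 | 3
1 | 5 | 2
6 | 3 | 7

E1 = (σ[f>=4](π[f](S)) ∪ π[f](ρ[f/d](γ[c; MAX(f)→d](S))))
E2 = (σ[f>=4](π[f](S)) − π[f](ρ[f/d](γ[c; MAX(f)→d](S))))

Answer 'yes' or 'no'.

E1 stepwise |·|:
  S → 6
  π[f](S) → 6
  σ[f>=4](π[f](S)) → 4
  S → 6
  γ[c; MAX(f)→d](S) → 5
  ρ[f/d](γ[c; MAX(f)→d](S)) → 5
  π[f](ρ[f/d](γ[c; MAX(f)→d](S))) → 5
  (σ[f>=4](π[f](S)) ∪ π[f](ρ[f/d](γ[c; MAX(f)→d](S)))) → 9
E2 stepwise |·|:
  S → 6
  π[f](S) → 6
  σ[f>=4](π[f](S)) → 4
  S → 6
  γ[c; MAX(f)→d](S) → 5
  ρ[f/d](γ[c; MAX(f)→d](S)) → 5
  π[f](ρ[f/d](γ[c; MAX(f)→d](S))) → 5
  (σ[f>=4](π[f](S)) − π[f](ρ[f/d](γ[c; MAX(f)→d](S)))) → 1

E1 result:
f
2
3
5
7
7
7
7
7
7
E2 result:
f
5
Witness: (7,) appears 6× in E1 but 0× in E2.

no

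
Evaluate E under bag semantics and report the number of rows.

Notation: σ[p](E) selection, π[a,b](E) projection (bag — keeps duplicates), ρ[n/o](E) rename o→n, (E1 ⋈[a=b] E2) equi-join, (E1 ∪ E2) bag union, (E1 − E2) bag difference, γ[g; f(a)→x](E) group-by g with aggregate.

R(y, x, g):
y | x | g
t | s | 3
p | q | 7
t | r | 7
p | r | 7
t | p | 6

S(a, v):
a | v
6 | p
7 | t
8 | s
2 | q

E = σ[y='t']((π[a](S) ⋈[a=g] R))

Row counts bottom-up:
  S → 4
  π[a](S) → 4
  R → 5
  (π[a](S) ⋈[a=g] R) → 4
  σ[y='t']((π[a](S) ⋈[a=g] R)) → 2

|E| = 2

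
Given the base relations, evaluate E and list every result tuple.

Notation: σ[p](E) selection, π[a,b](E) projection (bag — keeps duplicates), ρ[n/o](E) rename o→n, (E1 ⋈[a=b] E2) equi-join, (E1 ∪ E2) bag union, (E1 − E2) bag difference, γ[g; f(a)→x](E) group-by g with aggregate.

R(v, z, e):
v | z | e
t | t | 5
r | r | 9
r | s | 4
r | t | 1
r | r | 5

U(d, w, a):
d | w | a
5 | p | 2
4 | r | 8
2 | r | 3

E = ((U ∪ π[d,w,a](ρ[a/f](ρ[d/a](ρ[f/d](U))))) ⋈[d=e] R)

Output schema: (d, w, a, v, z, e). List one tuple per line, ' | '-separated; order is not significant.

Row counts bottom-up:
  U → 3
  U → 3
  ρ[f/d](U) → 3
  ρ[d/a](ρ[f/d](U)) → 3
  ρ[a/f](ρ[d/a](ρ[f/d](U))) → 3
  π[d,w,a](ρ[a/f](ρ[d/a](ρ[f/d](U)))) → 3
  (U ∪ π[d,w,a](ρ[a/f](ρ[d/a](ρ[f/d](U))))) → 6
  R → 5
  ((U ∪ π[d,w,a](ρ[a/f](ρ[d/a](ρ[f/d](U))))) ⋈[d=e] R) → 3

== RESULT ==
d | w | a | v | z | e
4 | r | 8 | r | s | 4
5 | p | 2 | r | r | 5
5 | p | 2 | t | t | 5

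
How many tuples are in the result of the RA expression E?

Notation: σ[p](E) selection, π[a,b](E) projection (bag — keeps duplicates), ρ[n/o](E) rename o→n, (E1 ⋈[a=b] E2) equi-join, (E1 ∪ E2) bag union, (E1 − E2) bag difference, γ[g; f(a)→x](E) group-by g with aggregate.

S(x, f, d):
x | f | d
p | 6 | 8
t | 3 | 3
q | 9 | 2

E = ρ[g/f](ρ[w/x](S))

Stepwise |·|:
  S → 3
  ρ[w/x](S) → 3
  ρ[g/f](ρ[w/x](S)) → 3

|E| = 3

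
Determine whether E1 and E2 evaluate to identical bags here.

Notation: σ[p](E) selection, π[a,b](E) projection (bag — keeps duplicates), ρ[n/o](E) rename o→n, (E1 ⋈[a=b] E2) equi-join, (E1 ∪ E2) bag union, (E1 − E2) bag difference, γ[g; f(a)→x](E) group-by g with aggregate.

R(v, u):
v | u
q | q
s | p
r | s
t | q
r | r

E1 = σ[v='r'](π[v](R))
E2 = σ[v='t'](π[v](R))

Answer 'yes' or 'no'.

E1 per-node cardinality:
  R → 5
  π[v](R) → 5
  σ[v='r'](π[v](R)) → 2
E2 per-node cardinality:
  R → 5
  π[v](R) → 5
  σ[v='t'](π[v](R)) → 1

E1 result:
v
r
r
E2 result:
v
t
Witness: ('t',) appears 0× in E1 but 1× in E2.

no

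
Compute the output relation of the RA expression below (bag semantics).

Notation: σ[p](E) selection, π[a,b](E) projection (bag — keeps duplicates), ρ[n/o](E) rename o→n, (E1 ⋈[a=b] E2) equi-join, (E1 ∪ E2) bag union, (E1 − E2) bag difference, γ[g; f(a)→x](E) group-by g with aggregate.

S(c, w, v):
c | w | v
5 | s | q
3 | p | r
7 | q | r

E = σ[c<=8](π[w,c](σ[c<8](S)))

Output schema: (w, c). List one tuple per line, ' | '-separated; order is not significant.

Stepwise |·|:
  S → 3
  σ[c<8](S) → 3
  π[w,c](σ[c<8](S)) → 3
  σ[c<=8](π[w,c](σ[c<8](S))) → 3

== RESULT ==
w | c
p | 3
q | 7
s | 5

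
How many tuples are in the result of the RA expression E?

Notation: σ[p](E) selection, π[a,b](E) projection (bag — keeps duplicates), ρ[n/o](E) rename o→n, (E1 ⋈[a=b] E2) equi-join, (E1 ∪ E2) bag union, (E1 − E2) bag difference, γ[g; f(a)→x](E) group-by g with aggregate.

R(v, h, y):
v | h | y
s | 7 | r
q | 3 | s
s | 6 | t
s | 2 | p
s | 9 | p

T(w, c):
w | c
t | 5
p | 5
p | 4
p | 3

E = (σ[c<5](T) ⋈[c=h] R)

Stepwise |·|:
  T → 4
  σ[c<5](T) → 2
  R → 5
  (σ[c<5](T) ⋈[c=h] R) → 1

|E| = 1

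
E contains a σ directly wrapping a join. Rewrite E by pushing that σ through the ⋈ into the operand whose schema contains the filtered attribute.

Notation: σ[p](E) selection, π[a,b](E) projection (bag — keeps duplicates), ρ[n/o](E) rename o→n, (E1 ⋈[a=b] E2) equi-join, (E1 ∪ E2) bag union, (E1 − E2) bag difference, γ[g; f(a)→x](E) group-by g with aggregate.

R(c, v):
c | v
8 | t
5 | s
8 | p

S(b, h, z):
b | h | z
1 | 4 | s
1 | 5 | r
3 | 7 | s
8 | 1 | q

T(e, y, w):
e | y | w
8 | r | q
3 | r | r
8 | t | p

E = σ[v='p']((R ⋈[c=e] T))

σ filters on v, owned by the left side.
E' = (σ[v='p'](R) ⋈[c=e] T)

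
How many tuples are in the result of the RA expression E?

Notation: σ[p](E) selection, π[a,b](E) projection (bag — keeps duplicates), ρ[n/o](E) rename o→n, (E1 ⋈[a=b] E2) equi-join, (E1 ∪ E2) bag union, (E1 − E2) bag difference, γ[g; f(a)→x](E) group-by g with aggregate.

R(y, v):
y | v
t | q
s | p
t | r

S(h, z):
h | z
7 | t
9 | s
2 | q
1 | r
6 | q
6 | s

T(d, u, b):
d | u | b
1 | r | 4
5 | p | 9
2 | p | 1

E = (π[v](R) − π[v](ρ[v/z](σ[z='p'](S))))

Subexpression sizes:
  R → 3
  π[v](R) → 3
  S → 6
  σ[z='p'](S) → 0
  ρ[v/z](σ[z='p'](S)) → 0
  π[v](ρ[v/z](σ[z='p'](S))) → 0
  (π[v](R) − π[v](ρ[v/z](σ[z='p'](S)))) → 3

|E| = 3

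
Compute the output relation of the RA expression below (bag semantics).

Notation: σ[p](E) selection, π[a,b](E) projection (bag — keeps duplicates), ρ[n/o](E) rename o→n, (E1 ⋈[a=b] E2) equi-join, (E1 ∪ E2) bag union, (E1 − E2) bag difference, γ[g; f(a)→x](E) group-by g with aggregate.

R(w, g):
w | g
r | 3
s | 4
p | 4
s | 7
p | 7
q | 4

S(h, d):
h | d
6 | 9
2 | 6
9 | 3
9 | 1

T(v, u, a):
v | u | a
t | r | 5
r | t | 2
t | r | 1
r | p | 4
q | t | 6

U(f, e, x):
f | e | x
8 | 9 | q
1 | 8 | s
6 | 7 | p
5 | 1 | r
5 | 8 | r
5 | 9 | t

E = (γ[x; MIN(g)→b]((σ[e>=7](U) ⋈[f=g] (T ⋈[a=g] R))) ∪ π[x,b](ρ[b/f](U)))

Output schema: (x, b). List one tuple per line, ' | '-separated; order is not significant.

Subexpression sizes:
  U → 6
  σ[e>=7](U) → 5
  T → 5
  R → 6
  (T ⋈[a=g] R) → 3
  (σ[e>=7](U) ⋈[f=g] (T ⋈[a=g] R)) → 0
  γ[x; MIN(g)→b]((σ[e>=7](U) ⋈[f=g] (T ⋈[a=g] R))) → 0
  U → 6
  ρ[b/f](U) → 6
  π[x,b](ρ[b/f](U)) → 6
  (γ[x; MIN(g)→b]((σ[e>=7](U) ⋈[f=g] (T ⋈[a=g] R))) ∪ π[x,b](ρ[b/f](U))) → 6

== RESULT ==
x | b
p | 6
q | 8
r | 5
r | 5
s | 1
t | 5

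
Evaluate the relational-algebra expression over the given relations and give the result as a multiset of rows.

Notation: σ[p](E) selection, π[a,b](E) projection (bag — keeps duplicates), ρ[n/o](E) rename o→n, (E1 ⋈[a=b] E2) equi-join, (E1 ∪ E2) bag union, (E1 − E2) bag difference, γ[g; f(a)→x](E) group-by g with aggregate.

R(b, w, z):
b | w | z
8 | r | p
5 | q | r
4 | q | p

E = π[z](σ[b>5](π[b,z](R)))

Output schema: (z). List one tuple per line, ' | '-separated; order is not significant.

Subexpression sizes:
  R → 3
  π[b,z](R) → 3
  σ[b>5](π[b,z](R)) → 1
  π[z](σ[b>5](π[b,z](R))) → 1

== RESULT ==
z
p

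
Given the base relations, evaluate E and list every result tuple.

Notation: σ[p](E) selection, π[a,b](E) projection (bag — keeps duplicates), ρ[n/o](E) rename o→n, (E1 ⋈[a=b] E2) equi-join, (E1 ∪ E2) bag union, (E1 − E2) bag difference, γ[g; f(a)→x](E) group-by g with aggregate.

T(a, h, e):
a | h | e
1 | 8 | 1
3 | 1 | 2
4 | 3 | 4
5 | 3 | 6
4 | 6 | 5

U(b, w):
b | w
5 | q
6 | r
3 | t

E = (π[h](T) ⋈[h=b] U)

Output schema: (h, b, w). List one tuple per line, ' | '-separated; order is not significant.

Row counts bottom-up:
  T → 5
  π[h](T) → 5
  U → 3
  (π[h](T) ⋈[h=b] U) → 3

== RESULT ==
h | b | w
3 | 3 | t
3 | 3 | t
6 | 6 | r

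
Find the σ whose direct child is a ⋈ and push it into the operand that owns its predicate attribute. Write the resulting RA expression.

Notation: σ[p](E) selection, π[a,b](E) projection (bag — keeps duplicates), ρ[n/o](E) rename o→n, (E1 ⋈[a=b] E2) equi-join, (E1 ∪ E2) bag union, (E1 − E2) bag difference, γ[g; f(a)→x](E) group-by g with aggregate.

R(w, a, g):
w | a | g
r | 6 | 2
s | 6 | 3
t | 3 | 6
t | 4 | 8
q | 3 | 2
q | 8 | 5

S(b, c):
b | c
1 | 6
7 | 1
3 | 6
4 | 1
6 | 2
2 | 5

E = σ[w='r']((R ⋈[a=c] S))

σ filters on w, owned by the left side.
E' = (σ[w='r'](R) ⋈[a=c] S)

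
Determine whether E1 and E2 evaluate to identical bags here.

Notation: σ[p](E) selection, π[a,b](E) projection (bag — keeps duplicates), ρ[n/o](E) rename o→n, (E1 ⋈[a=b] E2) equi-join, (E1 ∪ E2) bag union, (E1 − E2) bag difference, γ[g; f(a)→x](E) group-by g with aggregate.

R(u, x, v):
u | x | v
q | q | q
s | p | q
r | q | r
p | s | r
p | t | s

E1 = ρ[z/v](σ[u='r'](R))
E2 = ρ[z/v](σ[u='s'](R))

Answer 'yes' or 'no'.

E1 per-node cardinality:
  R → 5
  σ[u='r'](R) → 1
  ρ[z/v](σ[u='r'](R)) → 1
E2 per-node cardinality:
  R → 5
  σ[u='s'](R) → 1
  ρ[z/v](σ[u='s'](R)) → 1

E1 result:
u | x | z
r | q | r
E2 result:
u | x | z
s | p | q
Witness: ('r', 'q', 'r') appears 1× in E1 but 0× in E2.

no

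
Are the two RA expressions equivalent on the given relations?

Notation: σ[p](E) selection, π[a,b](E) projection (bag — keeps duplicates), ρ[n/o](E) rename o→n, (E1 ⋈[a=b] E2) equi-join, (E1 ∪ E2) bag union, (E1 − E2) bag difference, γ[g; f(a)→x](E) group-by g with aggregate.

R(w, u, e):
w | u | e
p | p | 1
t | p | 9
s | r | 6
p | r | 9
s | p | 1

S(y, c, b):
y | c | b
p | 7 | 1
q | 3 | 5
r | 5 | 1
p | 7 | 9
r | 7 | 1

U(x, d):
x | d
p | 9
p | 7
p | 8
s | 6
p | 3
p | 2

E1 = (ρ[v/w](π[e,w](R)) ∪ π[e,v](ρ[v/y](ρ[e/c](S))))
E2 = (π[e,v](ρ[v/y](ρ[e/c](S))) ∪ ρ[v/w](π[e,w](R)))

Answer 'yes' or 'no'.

E1 subexpression sizes:
  R → 5
  π[e,w](R) → 5
  ρ[v/w](π[e,w](R)) → 5
  S → 5
  ρ[e/c](S) → 5
  ρ[v/y](ρ[e/c](S)) → 5
  π[e,v](ρ[v/y](ρ[e/c](S))) → 5
  (ρ[v/w](π[e,w](R)) ∪ π[e,v](ρ[v/y](ρ[e/c](S)))) → 10
E2 subexpression sizes:
  S → 5
  ρ[e/c](S) → 5
  ρ[v/y](ρ[e/c](S)) → 5
  π[e,v](ρ[v/y](ρ[e/c](S))) → 5
  R → 5
  π[e,w](R) → 5
  ρ[v/w](π[e,w](R)) → 5
  (π[e,v](ρ[v/y](ρ[e/c](S))) ∪ ρ[v/w](π[e,w](R))) → 10

E1 and E2 produce the same multiset:
e | v
1 | p
1 | s
3 | q
5 | r
6 | s
7 | p
7 | p
7 | r
9 | p
9 | t

yes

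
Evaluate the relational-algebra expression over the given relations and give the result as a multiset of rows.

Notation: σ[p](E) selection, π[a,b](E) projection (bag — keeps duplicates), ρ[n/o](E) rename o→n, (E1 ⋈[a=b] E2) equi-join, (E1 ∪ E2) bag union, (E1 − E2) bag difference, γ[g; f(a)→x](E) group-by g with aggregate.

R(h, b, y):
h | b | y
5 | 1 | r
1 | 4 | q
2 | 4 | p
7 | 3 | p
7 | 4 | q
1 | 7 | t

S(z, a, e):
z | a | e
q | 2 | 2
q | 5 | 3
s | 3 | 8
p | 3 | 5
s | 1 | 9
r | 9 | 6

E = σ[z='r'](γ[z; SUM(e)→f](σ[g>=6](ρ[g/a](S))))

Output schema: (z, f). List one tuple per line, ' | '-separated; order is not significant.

Subexpression sizes:
  S → 6
  ρ[g/a](S) → 6
  σ[g>=6](ρ[g/a](S)) → 1
  γ[z; SUM(e)→f](σ[g>=6](ρ[g/a](S))) → 1
  σ[z='r'](γ[z; SUM(e)→f](σ[g>=6](ρ[g/a](S)))) → 1

== RESULT ==
z | f
r | 6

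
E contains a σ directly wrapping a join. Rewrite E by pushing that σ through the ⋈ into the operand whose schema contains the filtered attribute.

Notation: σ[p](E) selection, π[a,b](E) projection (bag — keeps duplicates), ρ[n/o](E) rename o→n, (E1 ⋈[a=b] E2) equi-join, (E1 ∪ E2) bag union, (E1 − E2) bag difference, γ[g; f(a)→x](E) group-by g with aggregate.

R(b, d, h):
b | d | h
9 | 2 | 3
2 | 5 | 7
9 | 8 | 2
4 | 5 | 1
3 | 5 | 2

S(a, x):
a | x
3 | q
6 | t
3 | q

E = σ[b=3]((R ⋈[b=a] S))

σ filters on b, owned by the left side.
E' = (σ[b=3](R) ⋈[b=a] S)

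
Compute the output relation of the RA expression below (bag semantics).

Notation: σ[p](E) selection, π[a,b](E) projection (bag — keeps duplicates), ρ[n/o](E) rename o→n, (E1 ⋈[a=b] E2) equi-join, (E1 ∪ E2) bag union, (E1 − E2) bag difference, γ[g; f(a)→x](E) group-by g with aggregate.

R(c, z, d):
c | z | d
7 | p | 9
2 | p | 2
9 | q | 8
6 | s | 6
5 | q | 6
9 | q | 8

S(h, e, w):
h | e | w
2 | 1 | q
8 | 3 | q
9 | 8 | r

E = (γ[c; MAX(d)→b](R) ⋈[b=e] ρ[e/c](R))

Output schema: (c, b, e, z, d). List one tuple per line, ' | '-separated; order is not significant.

Per-node cardinality:
  R → 6
  γ[c; MAX(d)→b](R) → 5
  R → 6
  ρ[e/c](R) → 6
  (γ[c; MAX(d)→b](R) ⋈[b=e] ρ[e/c](R)) → 5

== RESULT ==
c | b | e | z | d
2 | 2 | 2 | p | 2
5 | 6 | 6 | s | 6
6 | 6 | 6 | s | 6
7 | 9 | 9 | q | 8
7 | 9 | 9 | q | 8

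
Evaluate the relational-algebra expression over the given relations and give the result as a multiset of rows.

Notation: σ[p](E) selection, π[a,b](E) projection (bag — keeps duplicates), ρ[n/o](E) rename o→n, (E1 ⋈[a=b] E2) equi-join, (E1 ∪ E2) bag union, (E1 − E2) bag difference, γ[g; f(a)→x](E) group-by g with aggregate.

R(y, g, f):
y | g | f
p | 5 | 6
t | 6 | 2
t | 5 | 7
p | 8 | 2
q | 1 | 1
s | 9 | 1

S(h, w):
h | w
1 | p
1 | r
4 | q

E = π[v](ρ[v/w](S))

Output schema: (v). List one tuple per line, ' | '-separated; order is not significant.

Subexpression sizes:
  S → 3
  ρ[v/w](S) → 3
  π[v](ρ[v/w](S)) → 3

== RESULT ==
v
p
q
r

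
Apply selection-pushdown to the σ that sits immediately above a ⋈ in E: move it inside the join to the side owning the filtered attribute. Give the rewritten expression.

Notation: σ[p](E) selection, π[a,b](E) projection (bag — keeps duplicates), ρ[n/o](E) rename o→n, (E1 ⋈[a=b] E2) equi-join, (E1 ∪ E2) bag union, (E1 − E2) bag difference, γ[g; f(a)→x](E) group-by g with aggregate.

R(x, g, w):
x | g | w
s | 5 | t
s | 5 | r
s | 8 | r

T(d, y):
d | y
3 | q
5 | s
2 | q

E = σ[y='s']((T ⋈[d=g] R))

σ filters on y, owned by the left side.
E' = (σ[y='s'](T) ⋈[d=g] R)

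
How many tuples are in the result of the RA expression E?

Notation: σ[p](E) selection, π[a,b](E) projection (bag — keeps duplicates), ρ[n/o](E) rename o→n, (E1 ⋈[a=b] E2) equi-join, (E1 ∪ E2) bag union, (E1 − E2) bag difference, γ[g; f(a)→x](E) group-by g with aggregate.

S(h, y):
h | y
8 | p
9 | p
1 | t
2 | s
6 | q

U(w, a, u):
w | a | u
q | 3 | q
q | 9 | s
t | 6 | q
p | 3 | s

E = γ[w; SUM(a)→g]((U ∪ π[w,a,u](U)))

Stepwise |·|:
  U → 4
  U → 4
  π[w,a,u](U) → 4
  (U ∪ π[w,a,u](U)) → 8
  γ[w; SUM(a)→g]((U ∪ π[w,a,u](U))) → 3

|E| = 3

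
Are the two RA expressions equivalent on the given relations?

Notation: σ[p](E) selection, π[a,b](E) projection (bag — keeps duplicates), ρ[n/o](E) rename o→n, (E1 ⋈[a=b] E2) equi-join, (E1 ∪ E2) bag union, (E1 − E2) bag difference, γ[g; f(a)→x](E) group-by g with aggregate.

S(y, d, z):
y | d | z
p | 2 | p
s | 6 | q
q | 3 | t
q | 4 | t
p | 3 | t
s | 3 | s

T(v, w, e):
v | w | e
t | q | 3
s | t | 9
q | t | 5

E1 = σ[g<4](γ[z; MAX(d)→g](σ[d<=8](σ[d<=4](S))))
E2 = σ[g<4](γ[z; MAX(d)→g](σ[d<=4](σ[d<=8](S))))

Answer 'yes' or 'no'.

E1 per-node cardinality:
  S → 6
  σ[d<=4](S) → 5
  σ[d<=8](σ[d<=4](S)) → 5
  γ[z; MAX(d)→g](σ[d<=8](σ[d<=4](S))) → 3
  σ[g<4](γ[z; MAX(d)→g](σ[d<=8](σ[d<=4](S)))) → 2
E2 per-node cardinality:
  S → 6
  σ[d<=8](S) → 6
  σ[d<=4](σ[d<=8](S)) → 5
  γ[z; MAX(d)→g](σ[d<=4](σ[d<=8](S))) → 3
  σ[g<4](γ[z; MAX(d)→g](σ[d<=4](σ[d<=8](S)))) → 2

E1 and E2 produce the same multiset:
z | g
p | 2
s | 3

yes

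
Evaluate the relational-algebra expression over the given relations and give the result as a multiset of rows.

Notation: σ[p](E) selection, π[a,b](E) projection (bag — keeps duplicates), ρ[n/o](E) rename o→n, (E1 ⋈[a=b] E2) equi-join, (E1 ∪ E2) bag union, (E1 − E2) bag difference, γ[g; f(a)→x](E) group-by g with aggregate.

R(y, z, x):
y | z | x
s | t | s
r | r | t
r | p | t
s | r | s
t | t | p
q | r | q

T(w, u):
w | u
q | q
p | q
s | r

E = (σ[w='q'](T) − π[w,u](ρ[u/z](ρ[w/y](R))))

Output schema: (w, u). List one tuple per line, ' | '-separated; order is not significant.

Row counts bottom-up:
  T → 3
  σ[w='q'](T) → 1
  R → 6
  ρ[w/y](R) → 6
  ρ[u/z](ρ[w/y](R)) → 6
  π[w,u](ρ[u/z](ρ[w/y](R))) → 6
  (σ[w='q'](T) − π[w,u](ρ[u/z](ρ[w/y](R)))) → 1

== RESULT ==
w | u
q | q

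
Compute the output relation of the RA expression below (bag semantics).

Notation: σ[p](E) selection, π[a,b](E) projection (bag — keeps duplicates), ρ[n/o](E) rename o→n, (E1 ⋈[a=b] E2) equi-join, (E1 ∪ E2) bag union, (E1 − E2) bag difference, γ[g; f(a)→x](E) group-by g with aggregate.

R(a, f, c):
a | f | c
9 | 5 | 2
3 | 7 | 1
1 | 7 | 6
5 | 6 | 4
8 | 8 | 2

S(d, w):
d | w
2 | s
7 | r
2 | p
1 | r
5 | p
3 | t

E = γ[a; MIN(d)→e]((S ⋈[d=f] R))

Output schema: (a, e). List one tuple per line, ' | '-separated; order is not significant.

Subexpression sizes:
  S → 6
  R → 5
  (S ⋈[d=f] R) → 3
  γ[a; MIN(d)→e]((S ⋈[d=f] R)) → 3

== RESULT ==
a | e
1 | 7
3 | 7
9 | 5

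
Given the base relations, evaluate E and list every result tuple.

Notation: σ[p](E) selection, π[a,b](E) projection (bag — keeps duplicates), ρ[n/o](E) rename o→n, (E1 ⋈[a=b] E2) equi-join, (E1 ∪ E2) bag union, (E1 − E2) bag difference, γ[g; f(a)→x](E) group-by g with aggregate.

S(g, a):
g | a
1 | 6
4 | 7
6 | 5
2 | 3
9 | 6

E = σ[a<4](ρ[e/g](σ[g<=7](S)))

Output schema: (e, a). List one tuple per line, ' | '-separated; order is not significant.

Row counts bottom-up:
  S → 5
  σ[g<=7](S) → 4
  ρ[e/g](σ[g<=7](S)) → 4
  σ[a<4](ρ[e/g](σ[g<=7](S))) → 1

== RESULT ==
e | a
2 | 3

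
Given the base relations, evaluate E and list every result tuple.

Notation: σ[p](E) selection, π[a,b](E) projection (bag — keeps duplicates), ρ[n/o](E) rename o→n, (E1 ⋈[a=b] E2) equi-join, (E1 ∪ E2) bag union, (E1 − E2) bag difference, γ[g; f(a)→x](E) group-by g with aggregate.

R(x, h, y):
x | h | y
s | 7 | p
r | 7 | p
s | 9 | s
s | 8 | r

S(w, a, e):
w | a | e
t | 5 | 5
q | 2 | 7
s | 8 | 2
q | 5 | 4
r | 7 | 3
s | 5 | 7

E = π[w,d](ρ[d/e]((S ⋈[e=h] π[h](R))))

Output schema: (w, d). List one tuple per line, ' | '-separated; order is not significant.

Stepwise |·|:
  S → 6
  R → 4
  π[h](R) → 4
  (S ⋈[e=h] π[h](R)) → 4
  ρ[d/e]((S ⋈[e=h] π[h](R))) → 4
  π[w,d](ρ[d/e]((S ⋈[e=h] π[h](R)))) → 4

== RESULT ==
w | d
q | 7
q | 7
s | 7
s | 7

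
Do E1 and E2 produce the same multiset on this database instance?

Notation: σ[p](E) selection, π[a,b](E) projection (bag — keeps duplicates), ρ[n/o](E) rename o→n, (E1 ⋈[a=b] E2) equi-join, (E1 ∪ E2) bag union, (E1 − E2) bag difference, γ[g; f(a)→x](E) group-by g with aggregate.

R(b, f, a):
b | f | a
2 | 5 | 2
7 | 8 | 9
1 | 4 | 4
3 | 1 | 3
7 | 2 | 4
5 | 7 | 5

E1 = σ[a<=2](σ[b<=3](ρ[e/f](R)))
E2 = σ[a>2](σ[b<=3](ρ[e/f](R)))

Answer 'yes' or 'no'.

E1 subexpression sizes:
  R → 6
  ρ[e/f](R) → 6
  σ[b<=3](ρ[e/f](R)) → 3
  σ[a<=2](σ[b<=3](ρ[e/f](R))) → 1
E2 subexpression sizes:
  R → 6
  ρ[e/f](R) → 6
  σ[b<=3](ρ[e/f](R)) → 3
  σ[a>2](σ[b<=3](ρ[e/f](R))) → 2

E1 result:
b | e | a
2 | 5 | 2
E2 result:
b | e | a
1 | 4 | 4
3 | 1 | 3
Witness: (3, 1, 3) appears 0× in E1 but 1× in E2.

no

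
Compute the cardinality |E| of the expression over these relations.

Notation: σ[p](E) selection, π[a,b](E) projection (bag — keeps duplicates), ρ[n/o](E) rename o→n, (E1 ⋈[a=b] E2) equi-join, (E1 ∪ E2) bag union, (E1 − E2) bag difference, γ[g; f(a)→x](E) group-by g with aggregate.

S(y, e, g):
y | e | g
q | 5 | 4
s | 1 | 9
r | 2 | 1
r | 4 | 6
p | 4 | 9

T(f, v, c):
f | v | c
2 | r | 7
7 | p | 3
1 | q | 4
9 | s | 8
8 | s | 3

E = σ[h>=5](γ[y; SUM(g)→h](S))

Per-node cardinality:
  S → 5
  γ[y; SUM(g)→h](S) → 4
  σ[h>=5](γ[y; SUM(g)→h](S)) → 3

|E| = 3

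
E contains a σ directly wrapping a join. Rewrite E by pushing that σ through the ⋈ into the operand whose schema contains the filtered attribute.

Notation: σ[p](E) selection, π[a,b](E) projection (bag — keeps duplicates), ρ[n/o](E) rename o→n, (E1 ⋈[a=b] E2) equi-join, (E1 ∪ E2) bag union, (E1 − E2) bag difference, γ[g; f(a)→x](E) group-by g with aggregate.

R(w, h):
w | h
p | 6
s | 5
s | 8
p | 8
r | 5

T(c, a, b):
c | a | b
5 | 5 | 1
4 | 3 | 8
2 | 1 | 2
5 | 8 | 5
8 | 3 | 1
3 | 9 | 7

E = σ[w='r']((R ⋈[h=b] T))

σ filters on w, owned by the left side.
E' = (σ[w='r'](R) ⋈[h=b] T)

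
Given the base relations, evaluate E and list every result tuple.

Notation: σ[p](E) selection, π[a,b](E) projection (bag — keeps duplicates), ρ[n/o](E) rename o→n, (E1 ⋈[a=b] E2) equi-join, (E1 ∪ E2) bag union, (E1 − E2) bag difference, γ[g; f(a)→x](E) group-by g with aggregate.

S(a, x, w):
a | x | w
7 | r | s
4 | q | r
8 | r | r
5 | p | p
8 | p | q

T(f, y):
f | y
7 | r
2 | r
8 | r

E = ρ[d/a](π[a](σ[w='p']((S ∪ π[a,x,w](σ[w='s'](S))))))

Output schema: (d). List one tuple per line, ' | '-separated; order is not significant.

Stepwise |·|:
  S → 5
  S → 5
  σ[w='s'](S) → 1
  π[a,x,w](σ[w='s'](S)) → 1
  (S ∪ π[a,x,w](σ[w='s'](S))) → 6
  σ[w='p']((S ∪ π[a,x,w](σ[w='s'](S)))) → 1
  π[a](σ[w='p']((S ∪ π[a,x,w](σ[w='s'](S))))) → 1
  ρ[d/a](π[a](σ[w='p']((S ∪ π[a,x,w](σ[w='s'](S)))))) → 1

== RESULT ==
d
5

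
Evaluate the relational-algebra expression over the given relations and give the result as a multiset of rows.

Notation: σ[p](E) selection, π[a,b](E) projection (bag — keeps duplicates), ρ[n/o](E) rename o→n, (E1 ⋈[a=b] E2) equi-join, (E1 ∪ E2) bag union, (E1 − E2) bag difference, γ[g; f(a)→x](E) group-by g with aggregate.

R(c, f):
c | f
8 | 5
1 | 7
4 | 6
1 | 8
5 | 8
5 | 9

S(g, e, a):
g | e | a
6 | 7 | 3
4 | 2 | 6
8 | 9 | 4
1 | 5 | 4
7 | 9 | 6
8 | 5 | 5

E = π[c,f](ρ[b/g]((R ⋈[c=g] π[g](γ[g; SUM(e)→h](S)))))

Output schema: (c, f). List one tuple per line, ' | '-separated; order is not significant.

Subexpression sizes:
  R → 6
  S → 6
  γ[g; SUM(e)→h](S) → 5
  π[g](γ[g; SUM(e)→h](S)) → 5
  (R ⋈[c=g] π[g](γ[g; SUM(e)→h](S))) → 4
  ρ[b/g]((R ⋈[c=g] π[g](γ[g; SUM(e)→h](S)))) → 4
  π[c,f](ρ[b/g]((R ⋈[c=g] π[g](γ[g; SUM(e)→h](S))))) → 4

== RESULT ==
c | f
1 | 7
1 | 8
4 | 6
8 | 5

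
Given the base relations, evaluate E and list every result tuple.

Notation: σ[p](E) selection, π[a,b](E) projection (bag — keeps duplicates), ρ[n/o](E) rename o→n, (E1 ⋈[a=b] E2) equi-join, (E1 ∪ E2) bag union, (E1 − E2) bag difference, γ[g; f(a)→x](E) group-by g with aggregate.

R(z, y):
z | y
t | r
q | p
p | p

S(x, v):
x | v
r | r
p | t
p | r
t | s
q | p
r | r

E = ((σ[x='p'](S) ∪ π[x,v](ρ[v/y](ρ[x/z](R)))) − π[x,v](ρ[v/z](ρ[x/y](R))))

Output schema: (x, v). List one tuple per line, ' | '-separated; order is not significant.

Stepwise |·|:
  S → 6
  σ[x='p'](S) → 2
  R → 3
  ρ[x/z](R) → 3
  ρ[v/y](ρ[x/z](R)) → 3
  π[x,v](ρ[v/y](ρ[x/z](R))) → 3
  (σ[x='p'](S) ∪ π[x,v](ρ[v/y](ρ[x/z](R)))) → 5
  R → 3
  ρ[x/y](R) → 3
  ρ[v/z](ρ[x/y](R)) → 3
  π[x,v](ρ[v/z](ρ[x/y](R))) → 3
  ((σ[x='p'](S) ∪ π[x,v](ρ[v/y](ρ[x/z](R)))) − π[x,v](ρ[v/z](ρ[x/y](R)))) → 4

== RESULT ==
x | v
p | r
p | t
q | p
t | r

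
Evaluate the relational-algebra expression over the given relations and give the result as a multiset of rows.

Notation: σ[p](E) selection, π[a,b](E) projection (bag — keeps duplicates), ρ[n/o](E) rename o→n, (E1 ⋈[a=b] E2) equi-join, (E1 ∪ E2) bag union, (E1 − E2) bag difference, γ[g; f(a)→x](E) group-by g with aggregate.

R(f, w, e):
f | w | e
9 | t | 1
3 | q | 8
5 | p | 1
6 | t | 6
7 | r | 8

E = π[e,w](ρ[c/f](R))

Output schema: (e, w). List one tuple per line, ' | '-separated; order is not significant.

Subexpression sizes:
  R → 5
  ρ[c/f](R) → 5
  π[e,w](ρ[c/f](R)) → 5

== RESULT ==
e | w
1 | p
1 | t
6 | t
8 | q
8 | r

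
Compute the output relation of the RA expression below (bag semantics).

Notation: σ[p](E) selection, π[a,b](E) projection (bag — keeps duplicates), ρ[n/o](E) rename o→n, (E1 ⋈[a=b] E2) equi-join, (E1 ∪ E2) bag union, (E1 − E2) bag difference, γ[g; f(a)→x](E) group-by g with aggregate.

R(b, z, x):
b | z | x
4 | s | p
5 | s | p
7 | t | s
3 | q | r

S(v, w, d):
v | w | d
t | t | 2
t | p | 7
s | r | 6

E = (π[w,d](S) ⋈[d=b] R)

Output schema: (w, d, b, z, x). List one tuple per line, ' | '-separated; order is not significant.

Stepwise |·|:
  S → 3
  π[w,d](S) → 3
  R → 4
  (π[w,d](S) ⋈[d=b] R) → 1

== RESULT ==
w | d | b | z | x
p | 7 | 7 | t | s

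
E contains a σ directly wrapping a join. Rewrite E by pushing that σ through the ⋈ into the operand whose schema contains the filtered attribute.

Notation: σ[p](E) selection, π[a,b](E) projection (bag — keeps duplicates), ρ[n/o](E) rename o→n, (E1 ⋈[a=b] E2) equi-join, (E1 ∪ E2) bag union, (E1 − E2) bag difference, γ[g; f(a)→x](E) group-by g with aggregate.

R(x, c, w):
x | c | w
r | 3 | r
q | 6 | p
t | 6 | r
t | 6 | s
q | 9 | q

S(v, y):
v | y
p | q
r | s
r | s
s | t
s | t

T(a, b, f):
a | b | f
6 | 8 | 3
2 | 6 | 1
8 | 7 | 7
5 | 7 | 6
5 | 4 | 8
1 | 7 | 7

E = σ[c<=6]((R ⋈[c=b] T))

σ filters on c, owned by the left side.
E' = (σ[c<=6](R) ⋈[c=b] T)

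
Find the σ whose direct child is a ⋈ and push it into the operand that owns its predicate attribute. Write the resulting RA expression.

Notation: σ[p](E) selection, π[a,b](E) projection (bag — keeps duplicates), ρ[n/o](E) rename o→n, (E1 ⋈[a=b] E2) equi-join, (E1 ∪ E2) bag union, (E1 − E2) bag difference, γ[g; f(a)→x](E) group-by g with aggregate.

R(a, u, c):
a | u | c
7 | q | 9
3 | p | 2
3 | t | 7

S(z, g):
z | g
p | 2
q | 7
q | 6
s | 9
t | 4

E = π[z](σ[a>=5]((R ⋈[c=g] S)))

σ filters on a, owned by the left side.
E' = π[z]((σ[a>=5](R) ⋈[c=g] S))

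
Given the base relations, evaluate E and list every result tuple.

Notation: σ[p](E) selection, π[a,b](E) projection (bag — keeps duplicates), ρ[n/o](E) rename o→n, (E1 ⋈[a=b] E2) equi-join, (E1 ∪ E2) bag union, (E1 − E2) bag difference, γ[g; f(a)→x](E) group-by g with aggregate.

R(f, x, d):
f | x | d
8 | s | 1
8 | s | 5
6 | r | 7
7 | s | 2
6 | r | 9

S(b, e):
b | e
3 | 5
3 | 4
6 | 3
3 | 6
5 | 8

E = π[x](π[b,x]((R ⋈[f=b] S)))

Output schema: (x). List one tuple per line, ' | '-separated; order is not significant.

Row counts bottom-up:
  R → 5
  S → 5
  (R ⋈[f=b] S) → 2
  π[b,x]((R ⋈[f=b] S)) → 2
  π[x](π[b,x]((R ⋈[f=b] S))) → 2

== RESULT ==
x
r
r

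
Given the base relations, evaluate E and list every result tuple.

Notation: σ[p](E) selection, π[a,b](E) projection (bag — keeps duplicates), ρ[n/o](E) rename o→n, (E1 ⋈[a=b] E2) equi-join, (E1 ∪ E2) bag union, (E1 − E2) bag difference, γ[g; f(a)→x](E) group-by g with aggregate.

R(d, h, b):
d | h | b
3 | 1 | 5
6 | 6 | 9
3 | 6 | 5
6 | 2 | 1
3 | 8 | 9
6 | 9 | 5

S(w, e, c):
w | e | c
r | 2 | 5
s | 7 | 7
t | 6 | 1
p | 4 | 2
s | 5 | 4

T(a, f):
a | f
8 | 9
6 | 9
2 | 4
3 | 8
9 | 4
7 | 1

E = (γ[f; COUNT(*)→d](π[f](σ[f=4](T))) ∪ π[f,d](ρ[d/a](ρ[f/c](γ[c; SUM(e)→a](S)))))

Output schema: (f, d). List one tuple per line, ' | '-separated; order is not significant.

Stepwise |·|:
  T → 6
  σ[f=4](T) → 2
  π[f](σ[f=4](T)) → 2
  γ[f; COUNT(*)→d](π[f](σ[f=4](T))) → 1
  S → 5
  γ[c; SUM(e)→a](S) → 5
  ρ[f/c](γ[c; SUM(e)→a](S)) → 5
  ρ[d/a](ρ[f/c](γ[c; SUM(e)→a](S))) → 5
  π[f,d](ρ[d/a](ρ[f/c](γ[c; SUM(e)→a](S)))) → 5
  (γ[f; COUNT(*)→d](π[f](σ[f=4](T))) ∪ π[f,d](ρ[d/a](ρ[f/c](γ[c; SUM(e)→a](S))))) → 6

== RESULT ==
f | d
1 | 6
2 | 4
4 | 2
4 | 5
5 | 2
7 | 7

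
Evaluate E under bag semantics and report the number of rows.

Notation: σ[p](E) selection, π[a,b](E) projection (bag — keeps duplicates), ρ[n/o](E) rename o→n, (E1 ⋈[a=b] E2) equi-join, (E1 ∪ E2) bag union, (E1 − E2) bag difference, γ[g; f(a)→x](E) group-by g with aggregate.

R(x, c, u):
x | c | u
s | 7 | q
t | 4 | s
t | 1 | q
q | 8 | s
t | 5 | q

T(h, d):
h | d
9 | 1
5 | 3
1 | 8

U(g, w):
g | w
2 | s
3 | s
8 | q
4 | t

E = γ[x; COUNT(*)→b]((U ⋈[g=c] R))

Per-node cardinality:
  U → 4
  R → 5
  (U ⋈[g=c] R) → 2
  γ[x; COUNT(*)→b]((U ⋈[g=c] R)) → 2

|E| = 2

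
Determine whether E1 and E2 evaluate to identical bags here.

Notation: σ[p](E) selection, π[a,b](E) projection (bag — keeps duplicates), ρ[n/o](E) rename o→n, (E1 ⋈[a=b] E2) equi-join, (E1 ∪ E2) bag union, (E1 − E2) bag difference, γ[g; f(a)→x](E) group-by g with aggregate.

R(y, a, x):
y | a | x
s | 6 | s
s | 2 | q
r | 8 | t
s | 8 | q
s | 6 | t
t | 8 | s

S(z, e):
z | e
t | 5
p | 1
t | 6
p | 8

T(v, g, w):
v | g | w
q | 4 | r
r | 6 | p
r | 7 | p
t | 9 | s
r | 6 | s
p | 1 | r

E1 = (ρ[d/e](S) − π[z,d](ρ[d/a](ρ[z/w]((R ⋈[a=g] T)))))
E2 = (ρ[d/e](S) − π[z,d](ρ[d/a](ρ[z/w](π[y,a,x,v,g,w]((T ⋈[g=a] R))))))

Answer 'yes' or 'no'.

E1 per-node cardinality:
  S → 4
  ρ[d/e](S) → 4
  R → 6
  T → 6
  (R ⋈[a=g] T) → 4
  ρ[z/w]((R ⋈[a=g] T)) → 4
  ρ[d/a](ρ[z/w]((R ⋈[a=g] T))) → 4
  π[z,d](ρ[d/a](ρ[z/w]((R ⋈[a=g] T)))) → 4
  (ρ[d/e](S) − π[z,d](ρ[d/a](ρ[z/w]((R ⋈[a=g] T))))) → 4
E2 per-node cardinality:
  S → 4
  ρ[d/e](S) → 4
  T → 6
  R → 6
  (T ⋈[g=a] R) → 4
  π[y,a,x,v,g,w]((T ⋈[g=a] R)) → 4
  ρ[z/w](π[y,a,x,v,g,w]((T ⋈[g=a] R))) → 4
  ρ[d/a](ρ[z/w](π[y,a,x,v,g,w]((T ⋈[g=a] R)))) → 4
  π[z,d](ρ[d/a](ρ[z/w](π[y,a,x,v,g,w]((T ⋈[g=a] R))))) → 4
  (ρ[d/e](S) − π[z,d](ρ[d/a](ρ[z/w](π[y,a,x,v,g,w]((T ⋈[g=a] R)))))) → 4

E1 and E2 produce the same multiset:
z | d
p | 1
p | 8
t | 5
t | 6

yes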